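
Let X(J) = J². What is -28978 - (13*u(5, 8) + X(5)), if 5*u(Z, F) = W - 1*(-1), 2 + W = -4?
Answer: -28990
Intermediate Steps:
W = -6 (W = -2 - 4 = -6)
u(Z, F) = -1 (u(Z, F) = (-6 - 1*(-1))/5 = (-6 + 1)/5 = (⅕)*(-5) = -1)
-28978 - (13*u(5, 8) + X(5)) = -28978 - (13*(-1) + 5²) = -28978 - (-13 + 25) = -28978 - 1*12 = -28978 - 12 = -28990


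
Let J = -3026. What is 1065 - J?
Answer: 4091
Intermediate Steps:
1065 - J = 1065 - 1*(-3026) = 1065 + 3026 = 4091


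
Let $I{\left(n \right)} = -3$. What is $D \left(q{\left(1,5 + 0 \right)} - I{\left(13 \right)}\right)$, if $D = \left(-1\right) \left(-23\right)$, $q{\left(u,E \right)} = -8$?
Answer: $-115$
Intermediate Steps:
$D = 23$
$D \left(q{\left(1,5 + 0 \right)} - I{\left(13 \right)}\right) = 23 \left(-8 - -3\right) = 23 \left(-8 + 3\right) = 23 \left(-5\right) = -115$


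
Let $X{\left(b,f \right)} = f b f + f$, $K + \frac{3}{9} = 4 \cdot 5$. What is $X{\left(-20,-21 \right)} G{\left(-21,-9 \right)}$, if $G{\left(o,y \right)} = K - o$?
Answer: $-359534$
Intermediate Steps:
$K = \frac{59}{3}$ ($K = - \frac{1}{3} + 4 \cdot 5 = - \frac{1}{3} + 20 = \frac{59}{3} \approx 19.667$)
$X{\left(b,f \right)} = f + b f^{2}$ ($X{\left(b,f \right)} = b f f + f = b f^{2} + f = f + b f^{2}$)
$G{\left(o,y \right)} = \frac{59}{3} - o$
$X{\left(-20,-21 \right)} G{\left(-21,-9 \right)} = - 21 \left(1 - -420\right) \left(\frac{59}{3} - -21\right) = - 21 \left(1 + 420\right) \left(\frac{59}{3} + 21\right) = \left(-21\right) 421 \cdot \frac{122}{3} = \left(-8841\right) \frac{122}{3} = -359534$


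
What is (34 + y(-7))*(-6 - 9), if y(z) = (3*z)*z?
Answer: -2715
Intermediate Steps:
y(z) = 3*z²
(34 + y(-7))*(-6 - 9) = (34 + 3*(-7)²)*(-6 - 9) = (34 + 3*49)*(-15) = (34 + 147)*(-15) = 181*(-15) = -2715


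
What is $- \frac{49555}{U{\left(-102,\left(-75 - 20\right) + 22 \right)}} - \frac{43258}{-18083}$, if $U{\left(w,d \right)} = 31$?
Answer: $- \frac{894762067}{560573} \approx -1596.2$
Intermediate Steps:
$- \frac{49555}{U{\left(-102,\left(-75 - 20\right) + 22 \right)}} - \frac{43258}{-18083} = - \frac{49555}{31} - \frac{43258}{-18083} = \left(-49555\right) \frac{1}{31} - - \frac{43258}{18083} = - \frac{49555}{31} + \frac{43258}{18083} = - \frac{894762067}{560573}$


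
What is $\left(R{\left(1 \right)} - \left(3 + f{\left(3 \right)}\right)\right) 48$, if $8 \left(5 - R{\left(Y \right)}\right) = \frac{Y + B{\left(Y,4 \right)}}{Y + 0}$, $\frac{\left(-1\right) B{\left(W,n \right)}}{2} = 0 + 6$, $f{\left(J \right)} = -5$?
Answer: $402$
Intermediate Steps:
$B{\left(W,n \right)} = -12$ ($B{\left(W,n \right)} = - 2 \left(0 + 6\right) = \left(-2\right) 6 = -12$)
$R{\left(Y \right)} = 5 - \frac{-12 + Y}{8 Y}$ ($R{\left(Y \right)} = 5 - \frac{\left(Y - 12\right) \frac{1}{Y + 0}}{8} = 5 - \frac{\left(-12 + Y\right) \frac{1}{Y}}{8} = 5 - \frac{\frac{1}{Y} \left(-12 + Y\right)}{8} = 5 - \frac{-12 + Y}{8 Y}$)
$\left(R{\left(1 \right)} - \left(3 + f{\left(3 \right)}\right)\right) 48 = \left(\frac{3 \left(4 + 13 \cdot 1\right)}{8 \cdot 1} - -2\right) 48 = \left(\frac{3}{8} \cdot 1 \left(4 + 13\right) + \left(-3 + 5\right)\right) 48 = \left(\frac{3}{8} \cdot 1 \cdot 17 + 2\right) 48 = \left(\frac{51}{8} + 2\right) 48 = \frac{67}{8} \cdot 48 = 402$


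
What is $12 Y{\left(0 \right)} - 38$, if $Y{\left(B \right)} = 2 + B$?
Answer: $-14$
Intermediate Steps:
$12 Y{\left(0 \right)} - 38 = 12 \left(2 + 0\right) - 38 = 12 \cdot 2 - 38 = 24 - 38 = -14$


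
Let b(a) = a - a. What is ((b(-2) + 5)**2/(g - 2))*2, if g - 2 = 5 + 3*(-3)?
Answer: -25/2 ≈ -12.500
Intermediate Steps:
b(a) = 0
g = -2 (g = 2 + (5 + 3*(-3)) = 2 + (5 - 9) = 2 - 4 = -2)
((b(-2) + 5)**2/(g - 2))*2 = ((0 + 5)**2/(-2 - 2))*2 = (5**2/(-4))*2 = (25*(-1/4))*2 = -25/4*2 = -25/2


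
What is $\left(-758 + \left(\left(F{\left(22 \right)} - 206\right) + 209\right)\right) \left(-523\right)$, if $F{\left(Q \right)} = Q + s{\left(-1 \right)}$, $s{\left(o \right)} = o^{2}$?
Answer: $382836$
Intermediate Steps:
$F{\left(Q \right)} = 1 + Q$ ($F{\left(Q \right)} = Q + \left(-1\right)^{2} = Q + 1 = 1 + Q$)
$\left(-758 + \left(\left(F{\left(22 \right)} - 206\right) + 209\right)\right) \left(-523\right) = \left(-758 + \left(\left(\left(1 + 22\right) - 206\right) + 209\right)\right) \left(-523\right) = \left(-758 + \left(\left(23 - 206\right) + 209\right)\right) \left(-523\right) = \left(-758 + \left(-183 + 209\right)\right) \left(-523\right) = \left(-758 + 26\right) \left(-523\right) = \left(-732\right) \left(-523\right) = 382836$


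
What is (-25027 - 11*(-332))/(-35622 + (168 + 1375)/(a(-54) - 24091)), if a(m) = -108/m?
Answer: 514902375/858099901 ≈ 0.60005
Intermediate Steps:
(-25027 - 11*(-332))/(-35622 + (168 + 1375)/(a(-54) - 24091)) = (-25027 - 11*(-332))/(-35622 + (168 + 1375)/(-108/(-54) - 24091)) = (-25027 + 3652)/(-35622 + 1543/(-108*(-1/54) - 24091)) = -21375/(-35622 + 1543/(2 - 24091)) = -21375/(-35622 + 1543/(-24089)) = -21375/(-35622 + 1543*(-1/24089)) = -21375/(-35622 - 1543/24089) = -21375/(-858099901/24089) = -21375*(-24089/858099901) = 514902375/858099901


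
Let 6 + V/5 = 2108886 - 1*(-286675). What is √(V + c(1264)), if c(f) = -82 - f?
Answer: √11976429 ≈ 3460.7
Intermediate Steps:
V = 11977775 (V = -30 + 5*(2108886 - 1*(-286675)) = -30 + 5*(2108886 + 286675) = -30 + 5*2395561 = -30 + 11977805 = 11977775)
√(V + c(1264)) = √(11977775 + (-82 - 1*1264)) = √(11977775 + (-82 - 1264)) = √(11977775 - 1346) = √11976429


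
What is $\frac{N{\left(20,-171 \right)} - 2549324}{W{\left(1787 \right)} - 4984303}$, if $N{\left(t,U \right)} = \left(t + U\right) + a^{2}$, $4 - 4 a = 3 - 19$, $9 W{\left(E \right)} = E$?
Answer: $\frac{2294505}{4485694} \approx 0.51152$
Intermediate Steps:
$W{\left(E \right)} = \frac{E}{9}$
$a = 5$ ($a = 1 - \frac{3 - 19}{4} = 1 - -4 = 1 + 4 = 5$)
$N{\left(t,U \right)} = 25 + U + t$ ($N{\left(t,U \right)} = \left(t + U\right) + 5^{2} = \left(U + t\right) + 25 = 25 + U + t$)
$\frac{N{\left(20,-171 \right)} - 2549324}{W{\left(1787 \right)} - 4984303} = \frac{\left(25 - 171 + 20\right) - 2549324}{\frac{1}{9} \cdot 1787 - 4984303} = \frac{-126 - 2549324}{\frac{1787}{9} - 4984303} = - \frac{2549450}{- \frac{44856940}{9}} = \left(-2549450\right) \left(- \frac{9}{44856940}\right) = \frac{2294505}{4485694}$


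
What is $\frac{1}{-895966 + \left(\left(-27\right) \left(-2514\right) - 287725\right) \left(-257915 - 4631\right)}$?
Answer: $\frac{1}{57719054496} \approx 1.7325 \cdot 10^{-11}$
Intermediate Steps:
$\frac{1}{-895966 + \left(\left(-27\right) \left(-2514\right) - 287725\right) \left(-257915 - 4631\right)} = \frac{1}{-895966 + \left(67878 - 287725\right) \left(-262546\right)} = \frac{1}{-895966 - -57719950462} = \frac{1}{-895966 + 57719950462} = \frac{1}{57719054496}$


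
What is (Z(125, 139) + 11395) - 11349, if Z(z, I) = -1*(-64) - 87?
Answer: 23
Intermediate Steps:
Z(z, I) = -23 (Z(z, I) = 64 - 87 = -23)
(Z(125, 139) + 11395) - 11349 = (-23 + 11395) - 11349 = 11372 - 11349 = 23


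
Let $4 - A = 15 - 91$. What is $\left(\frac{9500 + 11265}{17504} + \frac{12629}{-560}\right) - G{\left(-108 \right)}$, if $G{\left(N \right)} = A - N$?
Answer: $- \frac{128265671}{612640} \approx -209.37$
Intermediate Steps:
$A = 80$ ($A = 4 - \left(15 - 91\right) = 4 - -76 = 4 + 76 = 80$)
$G{\left(N \right)} = 80 - N$
$\left(\frac{9500 + 11265}{17504} + \frac{12629}{-560}\right) - G{\left(-108 \right)} = \left(\frac{9500 + 11265}{17504} + \frac{12629}{-560}\right) - \left(80 - -108\right) = \left(20765 \cdot \frac{1}{17504} + 12629 \left(- \frac{1}{560}\right)\right) - \left(80 + 108\right) = \left(\frac{20765}{17504} - \frac{12629}{560}\right) - 188 = - \frac{13089351}{612640} - 188 = - \frac{128265671}{612640}$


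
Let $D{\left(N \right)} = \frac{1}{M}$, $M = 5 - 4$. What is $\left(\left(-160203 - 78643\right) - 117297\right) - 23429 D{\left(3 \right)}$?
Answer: $-379572$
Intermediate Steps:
$M = 1$
$D{\left(N \right)} = 1$ ($D{\left(N \right)} = 1^{-1} = 1$)
$\left(\left(-160203 - 78643\right) - 117297\right) - 23429 D{\left(3 \right)} = \left(\left(-160203 - 78643\right) - 117297\right) - 23429 = \left(-238846 - 117297\right) - 23429 = -356143 - 23429 = -379572$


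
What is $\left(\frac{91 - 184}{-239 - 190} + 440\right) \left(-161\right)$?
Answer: $- \frac{10135111}{143} \approx -70875.0$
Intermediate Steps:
$\left(\frac{91 - 184}{-239 - 190} + 440\right) \left(-161\right) = \left(- \frac{93}{-429} + 440\right) \left(-161\right) = \left(\left(-93\right) \left(- \frac{1}{429}\right) + 440\right) \left(-161\right) = \left(\frac{31}{143} + 440\right) \left(-161\right) = \frac{62951}{143} \left(-161\right) = - \frac{10135111}{143}$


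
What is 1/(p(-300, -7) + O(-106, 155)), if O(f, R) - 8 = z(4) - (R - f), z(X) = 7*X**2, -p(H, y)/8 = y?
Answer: -1/85 ≈ -0.011765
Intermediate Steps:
p(H, y) = -8*y
O(f, R) = 120 + f - R (O(f, R) = 8 + (7*4**2 - (R - f)) = 8 + (7*16 + (f - R)) = 8 + (112 + (f - R)) = 8 + (112 + f - R) = 120 + f - R)
1/(p(-300, -7) + O(-106, 155)) = 1/(-8*(-7) + (120 - 106 - 1*155)) = 1/(56 + (120 - 106 - 155)) = 1/(56 - 141) = 1/(-85) = -1/85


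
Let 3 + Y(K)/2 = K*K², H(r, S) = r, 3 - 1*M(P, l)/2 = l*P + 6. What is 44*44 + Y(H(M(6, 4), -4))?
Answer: -312998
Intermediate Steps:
M(P, l) = -6 - 2*P*l (M(P, l) = 6 - 2*(l*P + 6) = 6 - 2*(P*l + 6) = 6 - 2*(6 + P*l) = 6 + (-12 - 2*P*l) = -6 - 2*P*l)
Y(K) = -6 + 2*K³ (Y(K) = -6 + 2*(K*K²) = -6 + 2*K³)
44*44 + Y(H(M(6, 4), -4)) = 44*44 + (-6 + 2*(-6 - 2*6*4)³) = 1936 + (-6 + 2*(-6 - 48)³) = 1936 + (-6 + 2*(-54)³) = 1936 + (-6 + 2*(-157464)) = 1936 + (-6 - 314928) = 1936 - 314934 = -312998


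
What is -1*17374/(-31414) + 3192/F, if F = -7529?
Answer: 15267679/118258003 ≈ 0.12910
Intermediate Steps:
-1*17374/(-31414) + 3192/F = -1*17374/(-31414) + 3192/(-7529) = -17374*(-1/31414) + 3192*(-1/7529) = 8687/15707 - 3192/7529 = 15267679/118258003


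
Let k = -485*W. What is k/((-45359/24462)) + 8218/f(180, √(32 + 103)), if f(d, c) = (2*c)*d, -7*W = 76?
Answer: -901669320/317513 + 4109*√15/8100 ≈ -2837.8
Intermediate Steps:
W = -76/7 (W = -⅐*76 = -76/7 ≈ -10.857)
f(d, c) = 2*c*d
k = 36860/7 (k = -485*(-76/7) = 36860/7 ≈ 5265.7)
k/((-45359/24462)) + 8218/f(180, √(32 + 103)) = 36860/(7*((-45359/24462))) + 8218/((2*√(32 + 103)*180)) = 36860/(7*((-45359*1/24462))) + 8218/((2*√135*180)) = 36860/(7*(-45359/24462)) + 8218/((2*(3*√15)*180)) = (36860/7)*(-24462/45359) + 8218/((1080*√15)) = -901669320/317513 + 8218*(√15/16200) = -901669320/317513 + 4109*√15/8100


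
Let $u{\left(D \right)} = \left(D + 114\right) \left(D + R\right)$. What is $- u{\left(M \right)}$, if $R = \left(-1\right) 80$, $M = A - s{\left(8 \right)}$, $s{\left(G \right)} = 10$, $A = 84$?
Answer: $1128$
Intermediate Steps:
$M = 74$ ($M = 84 - 10 = 74$)
$R = -80$
$u{\left(D \right)} = \left(-80 + D\right) \left(114 + D\right)$ ($u{\left(D \right)} = \left(D + 114\right) \left(D - 80\right) = \left(114 + D\right) \left(-80 + D\right) = \left(-80 + D\right) \left(114 + D\right)$)
$- u{\left(M \right)} = - (-9120 + 74^{2} + 34 \cdot 74) = - (-9120 + 5476 + 2516) = \left(-1\right) \left(-1128\right) = 1128$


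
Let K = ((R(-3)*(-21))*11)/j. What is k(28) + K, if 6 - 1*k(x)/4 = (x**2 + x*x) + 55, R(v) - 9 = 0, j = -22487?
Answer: -145443837/22487 ≈ -6467.9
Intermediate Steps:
R(v) = 9 (R(v) = 9 + 0 = 9)
k(x) = -196 - 8*x**2 (k(x) = 24 - 4*((x**2 + x*x) + 55) = 24 - 4*((x**2 + x**2) + 55) = 24 - 4*(2*x**2 + 55) = 24 - 4*(55 + 2*x**2) = 24 + (-220 - 8*x**2) = -196 - 8*x**2)
K = 2079/22487 (K = ((9*(-21))*11)/(-22487) = -189*11*(-1/22487) = -2079*(-1/22487) = 2079/22487 ≈ 0.092453)
k(28) + K = (-196 - 8*28**2) + 2079/22487 = (-196 - 8*784) + 2079/22487 = (-196 - 6272) + 2079/22487 = -6468 + 2079/22487 = -145443837/22487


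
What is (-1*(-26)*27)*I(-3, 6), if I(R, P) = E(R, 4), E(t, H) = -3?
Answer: -2106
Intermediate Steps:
I(R, P) = -3
(-1*(-26)*27)*I(-3, 6) = (-1*(-26)*27)*(-3) = (26*27)*(-3) = 702*(-3) = -2106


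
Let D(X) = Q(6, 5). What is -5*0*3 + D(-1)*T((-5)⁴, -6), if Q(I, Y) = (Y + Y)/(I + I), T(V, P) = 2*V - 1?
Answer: 6245/6 ≈ 1040.8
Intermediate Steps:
T(V, P) = -1 + 2*V
Q(I, Y) = Y/I (Q(I, Y) = (2*Y)/((2*I)) = (2*Y)*(1/(2*I)) = Y/I)
D(X) = ⅚ (D(X) = 5/6 = 5*(⅙) = ⅚)
-5*0*3 + D(-1)*T((-5)⁴, -6) = -5*0*3 + 5*(-1 + 2*(-5)⁴)/6 = 0*3 + 5*(-1 + 2*625)/6 = 0 + 5*(-1 + 1250)/6 = 0 + (⅚)*1249 = 0 + 6245/6 = 6245/6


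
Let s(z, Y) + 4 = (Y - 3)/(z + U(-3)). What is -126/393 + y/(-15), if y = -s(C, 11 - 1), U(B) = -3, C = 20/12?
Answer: -7367/7860 ≈ -0.93728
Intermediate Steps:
C = 5/3 (C = 20*(1/12) = 5/3 ≈ 1.6667)
s(z, Y) = -4 + (-3 + Y)/(-3 + z) (s(z, Y) = -4 + (Y - 3)/(z - 3) = -4 + (-3 + Y)/(-3 + z))
y = 37/4 (y = -(9 + (11 - 1) - 4*5/3)/(-3 + 5/3) = -(9 + 10 - 20/3)/(-4/3) = -(-3)*37/(4*3) = -1*(-37/4) = 37/4 ≈ 9.2500)
-126/393 + y/(-15) = -126/393 + (37/4)/(-15) = -126*1/393 + (37/4)*(-1/15) = -42/131 - 37/60 = -7367/7860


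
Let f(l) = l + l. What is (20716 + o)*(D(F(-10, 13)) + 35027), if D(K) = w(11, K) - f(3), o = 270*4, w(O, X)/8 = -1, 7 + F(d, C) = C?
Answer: 763143348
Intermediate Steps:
F(d, C) = -7 + C
f(l) = 2*l
w(O, X) = -8 (w(O, X) = 8*(-1) = -8)
o = 1080
D(K) = -14 (D(K) = -8 - 2*3 = -8 - 1*6 = -8 - 6 = -14)
(20716 + o)*(D(F(-10, 13)) + 35027) = (20716 + 1080)*(-14 + 35027) = 21796*35013 = 763143348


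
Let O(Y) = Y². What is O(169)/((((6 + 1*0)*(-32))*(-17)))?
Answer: 28561/3264 ≈ 8.7503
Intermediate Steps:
O(169)/((((6 + 1*0)*(-32))*(-17))) = 169²/((((6 + 1*0)*(-32))*(-17))) = 28561/((((6 + 0)*(-32))*(-17))) = 28561/(((6*(-32))*(-17))) = 28561/((-192*(-17))) = 28561/3264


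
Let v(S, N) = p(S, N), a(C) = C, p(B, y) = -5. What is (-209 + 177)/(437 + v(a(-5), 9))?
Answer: -2/27 ≈ -0.074074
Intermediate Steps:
v(S, N) = -5
(-209 + 177)/(437 + v(a(-5), 9)) = (-209 + 177)/(437 - 5) = -32/432 = -32*1/432 = -2/27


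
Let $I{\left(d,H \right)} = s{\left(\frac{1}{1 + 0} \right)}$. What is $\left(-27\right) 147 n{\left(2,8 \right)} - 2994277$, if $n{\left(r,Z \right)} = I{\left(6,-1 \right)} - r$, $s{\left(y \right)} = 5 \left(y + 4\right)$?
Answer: $-3085564$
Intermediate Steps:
$s{\left(y \right)} = 20 + 5 y$ ($s{\left(y \right)} = 5 \left(4 + y\right) = 20 + 5 y$)
$I{\left(d,H \right)} = 25$ ($I{\left(d,H \right)} = 20 + \frac{5}{1 + 0} = 20 + \frac{5}{1} = 20 + 5 \cdot 1 = 20 + 5 = 25$)
$n{\left(r,Z \right)} = 25 - r$
$\left(-27\right) 147 n{\left(2,8 \right)} - 2994277 = \left(-27\right) 147 \left(25 - 2\right) - 2994277 = - 3969 \left(25 - 2\right) - 2994277 = \left(-3969\right) 23 - 2994277 = -91287 - 2994277 = -3085564$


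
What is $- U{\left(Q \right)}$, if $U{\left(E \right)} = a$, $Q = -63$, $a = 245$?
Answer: $-245$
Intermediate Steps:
$U{\left(E \right)} = 245$
$- U{\left(Q \right)} = \left(-1\right) 245 = -245$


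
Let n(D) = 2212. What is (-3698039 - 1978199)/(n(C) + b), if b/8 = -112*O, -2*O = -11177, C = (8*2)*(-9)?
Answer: 2838119/2502542 ≈ 1.1341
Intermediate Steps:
C = -144 (C = 16*(-9) = -144)
O = 11177/2 (O = -½*(-11177) = 11177/2 ≈ 5588.5)
b = -5007296 (b = 8*(-112*11177/2) = 8*(-625912) = -5007296)
(-3698039 - 1978199)/(n(C) + b) = (-3698039 - 1978199)/(2212 - 5007296) = -5676238/(-5005084) = -5676238*(-1/5005084) = 2838119/2502542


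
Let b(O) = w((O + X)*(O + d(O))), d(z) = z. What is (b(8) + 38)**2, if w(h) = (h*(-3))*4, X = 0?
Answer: 2244004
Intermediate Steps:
w(h) = -12*h (w(h) = -3*h*4 = -12*h)
b(O) = -24*O**2 (b(O) = -12*(O + 0)*(O + O) = -12*O*2*O = -24*O**2)
(b(8) + 38)**2 = (-24*8**2 + 38)**2 = (-24*64 + 38)**2 = (-1536 + 38)**2 = (-1498)**2 = 2244004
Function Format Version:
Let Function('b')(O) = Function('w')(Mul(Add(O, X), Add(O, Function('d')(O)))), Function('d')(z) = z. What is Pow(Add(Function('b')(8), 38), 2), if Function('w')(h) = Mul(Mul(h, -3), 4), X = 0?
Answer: 2244004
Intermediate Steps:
Function('w')(h) = Mul(-12, h) (Function('w')(h) = Mul(Mul(-3, h), 4) = Mul(-12, h))
Function('b')(O) = Mul(-24, Pow(O, 2)) (Function('b')(O) = Mul(-12, Mul(Add(O, 0), Add(O, O))) = Mul(-12, Mul(O, Mul(2, O))) = Mul(-12, Mul(2, Pow(O, 2))) = Mul(-24, Pow(O, 2)))
Pow(Add(Function('b')(8), 38), 2) = Pow(Add(Mul(-24, Pow(8, 2)), 38), 2) = Pow(Add(Mul(-24, 64), 38), 2) = Pow(Add(-1536, 38), 2) = Pow(-1498, 2) = 2244004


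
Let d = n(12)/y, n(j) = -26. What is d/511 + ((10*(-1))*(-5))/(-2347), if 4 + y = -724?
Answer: -713053/33580876 ≈ -0.021234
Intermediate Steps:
y = -728 (y = -4 - 724 = -728)
d = 1/28 (d = -26/(-728) = -26*(-1/728) = 1/28 ≈ 0.035714)
d/511 + ((10*(-1))*(-5))/(-2347) = (1/28)/511 + ((10*(-1))*(-5))/(-2347) = (1/28)*(1/511) - 10*(-5)*(-1/2347) = 1/14308 + 50*(-1/2347) = 1/14308 - 50/2347 = -713053/33580876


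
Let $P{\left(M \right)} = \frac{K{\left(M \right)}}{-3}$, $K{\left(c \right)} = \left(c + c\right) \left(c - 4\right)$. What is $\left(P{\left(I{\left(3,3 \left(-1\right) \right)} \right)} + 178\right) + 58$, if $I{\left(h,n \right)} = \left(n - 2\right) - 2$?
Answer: $\frac{554}{3} \approx 184.67$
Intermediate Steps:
$I{\left(h,n \right)} = -4 + n$ ($I{\left(h,n \right)} = \left(-2 + n\right) - 2 = -4 + n$)
$K{\left(c \right)} = 2 c \left(-4 + c\right)$
$P{\left(M \right)} = - \frac{2 M \left(-4 + M\right)}{3}$ ($P{\left(M \right)} = \frac{2 M \left(-4 + M\right)}{-3} = 2 M \left(-4 + M\right) \left(- \frac{1}{3}\right) = - \frac{2 M \left(-4 + M\right)}{3}$)
$\left(P{\left(I{\left(3,3 \left(-1\right) \right)} \right)} + 178\right) + 58 = \left(\frac{2 \left(-4 + 3 \left(-1\right)\right) \left(4 - \left(-4 + 3 \left(-1\right)\right)\right)}{3} + 178\right) + 58 = \left(\frac{2 \left(-4 - 3\right) \left(4 - \left(-4 - 3\right)\right)}{3} + 178\right) + 58 = \left(\frac{2}{3} \left(-7\right) \left(4 - -7\right) + 178\right) + 58 = \left(\frac{2}{3} \left(-7\right) \left(4 + 7\right) + 178\right) + 58 = \left(\frac{2}{3} \left(-7\right) 11 + 178\right) + 58 = \left(- \frac{154}{3} + 178\right) + 58 = \frac{380}{3} + 58 = \frac{554}{3}$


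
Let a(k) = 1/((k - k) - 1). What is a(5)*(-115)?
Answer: 115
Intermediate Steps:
a(k) = -1 (a(k) = 1/(0 - 1) = 1/(-1) = -1)
a(5)*(-115) = -1*(-115) = 115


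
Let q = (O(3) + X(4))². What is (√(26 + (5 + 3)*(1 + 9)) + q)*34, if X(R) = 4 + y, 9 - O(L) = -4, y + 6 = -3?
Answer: 2176 + 34*√106 ≈ 2526.1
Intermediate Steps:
y = -9 (y = -6 - 3 = -9)
O(L) = 13 (O(L) = 9 - 1*(-4) = 9 + 4 = 13)
X(R) = -5 (X(R) = 4 - 9 = -5)
q = 64 (q = (13 - 5)² = 8² = 64)
(√(26 + (5 + 3)*(1 + 9)) + q)*34 = (√(26 + (5 + 3)*(1 + 9)) + 64)*34 = (√(26 + 8*10) + 64)*34 = (√(26 + 80) + 64)*34 = (√106 + 64)*34 = (64 + √106)*34 = 2176 + 34*√106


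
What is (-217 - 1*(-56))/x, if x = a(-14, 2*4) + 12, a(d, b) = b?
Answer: -161/20 ≈ -8.0500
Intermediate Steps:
x = 20 (x = 2*4 + 12 = 8 + 12 = 20)
(-217 - 1*(-56))/x = (-217 - 1*(-56))/20 = (-217 + 56)*(1/20) = -161*1/20 = -161/20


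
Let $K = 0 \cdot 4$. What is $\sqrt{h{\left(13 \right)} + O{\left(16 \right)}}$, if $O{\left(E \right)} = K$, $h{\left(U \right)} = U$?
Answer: $\sqrt{13} \approx 3.6056$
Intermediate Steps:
$K = 0$
$O{\left(E \right)} = 0$
$\sqrt{h{\left(13 \right)} + O{\left(16 \right)}} = \sqrt{13 + 0} = \sqrt{13}$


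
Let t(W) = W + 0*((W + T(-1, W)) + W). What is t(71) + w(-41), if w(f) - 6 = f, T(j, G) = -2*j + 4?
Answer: 36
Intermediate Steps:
T(j, G) = 4 - 2*j
w(f) = 6 + f
t(W) = W (t(W) = W + 0*((W + (4 - 2*(-1))) + W) = W + 0*((W + (4 + 2)) + W) = W + 0*((W + 6) + W) = W + 0*((6 + W) + W) = W + 0*(6 + 2*W) = W + 0 = W)
t(71) + w(-41) = 71 + (6 - 41) = 71 - 35 = 36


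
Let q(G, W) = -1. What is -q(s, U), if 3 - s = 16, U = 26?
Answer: 1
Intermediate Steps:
s = -13 (s = 3 - 1*16 = 3 - 16 = -13)
-q(s, U) = -1*(-1) = 1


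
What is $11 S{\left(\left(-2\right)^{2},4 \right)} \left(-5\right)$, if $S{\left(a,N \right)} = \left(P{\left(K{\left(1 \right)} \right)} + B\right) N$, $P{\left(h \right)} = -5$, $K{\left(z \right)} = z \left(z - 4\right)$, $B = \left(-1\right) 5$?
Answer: $2200$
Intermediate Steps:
$B = -5$
$K{\left(z \right)} = z \left(-4 + z\right)$
$S{\left(a,N \right)} = - 10 N$ ($S{\left(a,N \right)} = \left(-5 - 5\right) N = - 10 N$)
$11 S{\left(\left(-2\right)^{2},4 \right)} \left(-5\right) = 11 \left(\left(-10\right) 4\right) \left(-5\right) = 11 \left(-40\right) \left(-5\right) = \left(-440\right) \left(-5\right) = 2200$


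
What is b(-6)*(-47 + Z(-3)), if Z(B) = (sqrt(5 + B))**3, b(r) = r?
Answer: 282 - 12*sqrt(2) ≈ 265.03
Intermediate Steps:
Z(B) = (5 + B)**(3/2)
b(-6)*(-47 + Z(-3)) = -6*(-47 + (5 - 3)**(3/2)) = -6*(-47 + 2**(3/2)) = -6*(-47 + 2*sqrt(2)) = 282 - 12*sqrt(2)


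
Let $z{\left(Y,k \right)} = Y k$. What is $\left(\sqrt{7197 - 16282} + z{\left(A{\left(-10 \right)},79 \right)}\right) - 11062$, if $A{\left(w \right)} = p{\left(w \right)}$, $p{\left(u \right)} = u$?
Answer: $-11852 + i \sqrt{9085} \approx -11852.0 + 95.315 i$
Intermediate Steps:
$A{\left(w \right)} = w$
$\left(\sqrt{7197 - 16282} + z{\left(A{\left(-10 \right)},79 \right)}\right) - 11062 = \left(\sqrt{7197 - 16282} - 790\right) - 11062 = \left(\sqrt{-9085} - 790\right) - 11062 = \left(i \sqrt{9085} - 790\right) - 11062 = \left(-790 + i \sqrt{9085}\right) - 11062 = -11852 + i \sqrt{9085}$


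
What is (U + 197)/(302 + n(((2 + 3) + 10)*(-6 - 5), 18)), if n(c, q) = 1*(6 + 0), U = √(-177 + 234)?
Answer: 197/308 + √57/308 ≈ 0.66412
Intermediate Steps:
U = √57 ≈ 7.5498
n(c, q) = 6 (n(c, q) = 1*6 = 6)
(U + 197)/(302 + n(((2 + 3) + 10)*(-6 - 5), 18)) = (√57 + 197)/(302 + 6) = (197 + √57)/308 = (197 + √57)*(1/308) = 197/308 + √57/308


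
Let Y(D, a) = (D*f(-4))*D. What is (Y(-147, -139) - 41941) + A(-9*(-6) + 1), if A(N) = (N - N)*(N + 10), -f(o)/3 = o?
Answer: 217367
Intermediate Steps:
f(o) = -3*o
Y(D, a) = 12*D² (Y(D, a) = (D*(-3*(-4)))*D = (D*12)*D = (12*D)*D = 12*D²)
A(N) = 0 (A(N) = 0*(10 + N) = 0)
(Y(-147, -139) - 41941) + A(-9*(-6) + 1) = (12*(-147)² - 41941) + 0 = (12*21609 - 41941) + 0 = (259308 - 41941) + 0 = 217367 + 0 = 217367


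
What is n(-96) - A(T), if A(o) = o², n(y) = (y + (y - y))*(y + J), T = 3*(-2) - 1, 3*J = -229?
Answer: 16495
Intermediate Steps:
J = -229/3 (J = (⅓)*(-229) = -229/3 ≈ -76.333)
T = -7 (T = -6 - 1 = -7)
n(y) = y*(-229/3 + y) (n(y) = (y + (y - y))*(y - 229/3) = (y + 0)*(-229/3 + y) = y*(-229/3 + y))
n(-96) - A(T) = (⅓)*(-96)*(-229 + 3*(-96)) - 1*(-7)² = (⅓)*(-96)*(-229 - 288) - 1*49 = (⅓)*(-96)*(-517) - 49 = 16544 - 49 = 16495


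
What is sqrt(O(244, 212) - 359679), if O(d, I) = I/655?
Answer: I*sqrt(154311144115)/655 ≈ 599.73*I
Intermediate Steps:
O(d, I) = I/655 (O(d, I) = I*(1/655) = I/655)
sqrt(O(244, 212) - 359679) = sqrt((1/655)*212 - 359679) = sqrt(212/655 - 359679) = sqrt(-235589533/655) = I*sqrt(154311144115)/655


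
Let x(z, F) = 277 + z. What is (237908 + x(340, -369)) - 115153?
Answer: 123372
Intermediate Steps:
(237908 + x(340, -369)) - 115153 = (237908 + (277 + 340)) - 115153 = (237908 + 617) - 115153 = 238525 - 115153 = 123372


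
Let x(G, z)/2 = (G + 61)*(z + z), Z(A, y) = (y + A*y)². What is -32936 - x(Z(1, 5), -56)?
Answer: 3128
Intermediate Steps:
x(G, z) = 4*z*(61 + G) (x(G, z) = 2*((G + 61)*(z + z)) = 2*((61 + G)*(2*z)) = 2*(2*z*(61 + G)) = 4*z*(61 + G))
-32936 - x(Z(1, 5), -56) = -32936 - 4*(-56)*(61 + 5²*(1 + 1)²) = -32936 - 4*(-56)*(61 + 25*2²) = -32936 - 4*(-56)*(61 + 25*4) = -32936 - 4*(-56)*(61 + 100) = -32936 - 4*(-56)*161 = -32936 - 1*(-36064) = -32936 + 36064 = 3128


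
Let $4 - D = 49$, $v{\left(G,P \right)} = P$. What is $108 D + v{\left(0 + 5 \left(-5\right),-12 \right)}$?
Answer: $-4872$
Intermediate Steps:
$D = -45$ ($D = 4 - 49 = -45$)
$108 D + v{\left(0 + 5 \left(-5\right),-12 \right)} = 108 \left(-45\right) - 12 = -4860 - 12 = -4872$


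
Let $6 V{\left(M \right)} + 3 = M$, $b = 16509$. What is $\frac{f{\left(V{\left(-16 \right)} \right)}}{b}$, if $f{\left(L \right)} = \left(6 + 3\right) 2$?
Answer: $\frac{6}{5503} \approx 0.0010903$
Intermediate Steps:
$V{\left(M \right)} = - \frac{1}{2} + \frac{M}{6}$
$f{\left(L \right)} = 18$ ($f{\left(L \right)} = 9 \cdot 2 = 18$)
$\frac{f{\left(V{\left(-16 \right)} \right)}}{b} = \frac{18}{16509} = 18 \cdot \frac{1}{16509} = \frac{6}{5503}$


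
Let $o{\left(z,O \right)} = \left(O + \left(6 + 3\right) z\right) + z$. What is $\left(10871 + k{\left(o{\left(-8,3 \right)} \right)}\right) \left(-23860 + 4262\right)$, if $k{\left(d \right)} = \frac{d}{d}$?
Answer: $-213069456$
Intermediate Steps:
$o{\left(z,O \right)} = O + 10 z$ ($o{\left(z,O \right)} = \left(O + 9 z\right) + z = O + 10 z$)
$k{\left(d \right)} = 1$
$\left(10871 + k{\left(o{\left(-8,3 \right)} \right)}\right) \left(-23860 + 4262\right) = \left(10871 + 1\right) \left(-23860 + 4262\right) = 10872 \left(-19598\right) = -213069456$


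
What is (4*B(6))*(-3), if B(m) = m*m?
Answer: -432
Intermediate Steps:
B(m) = m²
(4*B(6))*(-3) = (4*6²)*(-3) = (4*36)*(-3) = 144*(-3) = -432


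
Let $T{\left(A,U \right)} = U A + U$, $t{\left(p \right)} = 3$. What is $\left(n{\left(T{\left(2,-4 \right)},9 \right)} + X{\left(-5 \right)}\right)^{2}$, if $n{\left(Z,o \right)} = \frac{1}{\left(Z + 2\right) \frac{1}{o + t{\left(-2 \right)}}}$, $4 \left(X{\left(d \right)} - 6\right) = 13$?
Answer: $\frac{25921}{400} \approx 64.802$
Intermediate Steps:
$T{\left(A,U \right)} = U + A U$ ($T{\left(A,U \right)} = A U + U = U + A U$)
$X{\left(d \right)} = \frac{37}{4}$ ($X{\left(d \right)} = 6 + \frac{1}{4} \cdot 13 = 6 + \frac{13}{4} = \frac{37}{4}$)
$n{\left(Z,o \right)} = \frac{3 + o}{2 + Z}$ ($n{\left(Z,o \right)} = \frac{1}{\left(Z + 2\right) \frac{1}{o + 3}} = \frac{1}{\left(2 + Z\right) \frac{1}{3 + o}} = \frac{1}{\frac{1}{3 + o} \left(2 + Z\right)} = \frac{3 + o}{2 + Z}$)
$\left(n{\left(T{\left(2,-4 \right)},9 \right)} + X{\left(-5 \right)}\right)^{2} = \left(\frac{3 + 9}{2 - 4 \left(1 + 2\right)} + \frac{37}{4}\right)^{2} = \left(\frac{1}{2 - 12} \cdot 12 + \frac{37}{4}\right)^{2} = \left(\frac{1}{-10} \cdot 12 + \frac{37}{4}\right)^{2} = \left(\left(- \frac{1}{10}\right) 12 + \frac{37}{4}\right)^{2} = \left(- \frac{6}{5} + \frac{37}{4}\right)^{2} = \left(\frac{161}{20}\right)^{2} = \frac{25921}{400}$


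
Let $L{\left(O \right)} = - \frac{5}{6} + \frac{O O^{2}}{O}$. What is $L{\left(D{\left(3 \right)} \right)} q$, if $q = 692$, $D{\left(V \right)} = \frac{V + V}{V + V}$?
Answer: $\frac{346}{3} \approx 115.33$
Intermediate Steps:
$D{\left(V \right)} = 1$ ($D{\left(V \right)} = \frac{2 V}{2 V} = 2 V \frac{1}{2 V} = 1$)
$L{\left(O \right)} = - \frac{5}{6} + O^{2}$ ($L{\left(O \right)} = \left(-5\right) \frac{1}{6} + \frac{O^{3}}{O} = - \frac{5}{6} + O^{2}$)
$L{\left(D{\left(3 \right)} \right)} q = \left(- \frac{5}{6} + 1^{2}\right) 692 = \left(- \frac{5}{6} + 1\right) 692 = \frac{1}{6} \cdot 692 = \frac{346}{3}$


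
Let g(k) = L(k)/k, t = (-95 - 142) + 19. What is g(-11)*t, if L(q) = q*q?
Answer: 2398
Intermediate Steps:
L(q) = q²
t = -218 (t = -237 + 19 = -218)
g(k) = k (g(k) = k²/k = k)
g(-11)*t = -11*(-218) = 2398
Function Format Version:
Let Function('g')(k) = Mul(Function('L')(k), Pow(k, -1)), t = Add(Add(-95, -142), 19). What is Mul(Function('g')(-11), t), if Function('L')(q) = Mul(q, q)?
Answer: 2398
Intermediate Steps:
Function('L')(q) = Pow(q, 2)
t = -218 (t = Add(-237, 19) = -218)
Function('g')(k) = k (Function('g')(k) = Mul(Pow(k, 2), Pow(k, -1)) = k)
Mul(Function('g')(-11), t) = Mul(-11, -218) = 2398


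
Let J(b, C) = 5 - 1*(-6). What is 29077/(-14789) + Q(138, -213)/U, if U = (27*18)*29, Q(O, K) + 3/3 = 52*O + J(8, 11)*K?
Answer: -169175395/104218083 ≈ -1.6233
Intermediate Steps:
J(b, C) = 11 (J(b, C) = 5 + 6 = 11)
Q(O, K) = -1 + 11*K + 52*O (Q(O, K) = -1 + (52*O + 11*K) = -1 + (11*K + 52*O) = -1 + 11*K + 52*O)
U = 14094 (U = 486*29 = 14094)
29077/(-14789) + Q(138, -213)/U = 29077/(-14789) + (-1 + 11*(-213) + 52*138)/14094 = 29077*(-1/14789) + (-1 - 2343 + 7176)*(1/14094) = -29077/14789 + 4832*(1/14094) = -29077/14789 + 2416/7047 = -169175395/104218083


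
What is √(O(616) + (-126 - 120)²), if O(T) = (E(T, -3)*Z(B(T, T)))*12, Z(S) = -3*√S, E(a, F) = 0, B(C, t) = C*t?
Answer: 246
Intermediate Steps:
O(T) = 0 (O(T) = (0*(-3*√(T²)))*12 = 0*12 = 0)
√(O(616) + (-126 - 120)²) = √(0 + (-126 - 120)²) = √(0 + (-246)²) = √(0 + 60516) = √60516 = 246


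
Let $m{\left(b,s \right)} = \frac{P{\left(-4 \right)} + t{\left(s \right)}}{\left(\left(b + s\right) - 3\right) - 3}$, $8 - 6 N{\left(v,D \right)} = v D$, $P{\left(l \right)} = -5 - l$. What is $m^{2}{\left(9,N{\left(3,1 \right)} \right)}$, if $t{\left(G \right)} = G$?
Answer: $\frac{1}{529} \approx 0.0018904$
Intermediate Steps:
$N{\left(v,D \right)} = \frac{4}{3} - \frac{D v}{6}$ ($N{\left(v,D \right)} = \frac{4}{3} - \frac{v D}{6} = \frac{4}{3} - \frac{D v}{6}$)
$m{\left(b,s \right)} = \frac{-1 + s}{-6 + b + s}$ ($m{\left(b,s \right)} = \frac{\left(-5 - -4\right) + s}{\left(\left(b + s\right) - 3\right) - 3} = \frac{\left(-5 + 4\right) + s}{\left(-3 + b + s\right) - 3} = \frac{-1 + s}{-6 + b + s}$)
$m^{2}{\left(9,N{\left(3,1 \right)} \right)} = \left(\frac{-1 + \left(\frac{4}{3} - \frac{1}{6} \cdot 3\right)}{-6 + 9 + \left(\frac{4}{3} - \frac{1}{6} \cdot 3\right)}\right)^{2} = \left(\frac{-1 + \left(\frac{4}{3} - \frac{1}{2}\right)}{-6 + 9 + \left(\frac{4}{3} - \frac{1}{2}\right)}\right)^{2} = \left(\frac{-1 + \frac{5}{6}}{-6 + 9 + \frac{5}{6}}\right)^{2} = \left(\frac{1}{\frac{23}{6}} \left(- \frac{1}{6}\right)\right)^{2} = \left(\frac{6}{23} \left(- \frac{1}{6}\right)\right)^{2} = \left(- \frac{1}{23}\right)^{2} = \frac{1}{529}$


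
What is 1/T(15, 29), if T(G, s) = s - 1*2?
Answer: 1/27 ≈ 0.037037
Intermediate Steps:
T(G, s) = -2 + s (T(G, s) = s - 2 = -2 + s)
1/T(15, 29) = 1/(-2 + 29) = 1/27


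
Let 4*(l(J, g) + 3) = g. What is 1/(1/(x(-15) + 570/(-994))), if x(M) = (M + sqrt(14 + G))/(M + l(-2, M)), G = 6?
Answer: 1675/14413 - 8*sqrt(5)/87 ≈ -0.089401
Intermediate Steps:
l(J, g) = -3 + g/4
x(M) = (M + 2*sqrt(5))/(-3 + 5*M/4) (x(M) = (M + sqrt(14 + 6))/(M + (-3 + M/4)) = (M + sqrt(20))/(-3 + 5*M/4) = (M + 2*sqrt(5))/(-3 + 5*M/4))
1/(1/(x(-15) + 570/(-994))) = 1/(1/(4*(-15 + 2*sqrt(5))/(-12 + 5*(-15)) + 570/(-994))) = 1/(1/(4*(-15 + 2*sqrt(5))/(-12 - 75) + 570*(-1/994))) = 1/(1/(4*(-15 + 2*sqrt(5))/(-87) - 285/497)) = 1/(1/(4*(-1/87)*(-15 + 2*sqrt(5)) - 285/497)) = 1/(1/((20/29 - 8*sqrt(5)/87) - 285/497)) = 1/(1/(1675/14413 - 8*sqrt(5)/87)) = 1675/14413 - 8*sqrt(5)/87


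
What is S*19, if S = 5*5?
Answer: 475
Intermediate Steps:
S = 25
S*19 = 25*19 = 475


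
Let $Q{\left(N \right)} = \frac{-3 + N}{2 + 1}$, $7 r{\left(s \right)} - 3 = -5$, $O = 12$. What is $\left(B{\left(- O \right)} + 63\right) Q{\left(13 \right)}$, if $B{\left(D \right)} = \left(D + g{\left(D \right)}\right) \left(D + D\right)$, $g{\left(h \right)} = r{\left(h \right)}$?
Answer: $\frac{8350}{7} \approx 1192.9$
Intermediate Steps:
$r{\left(s \right)} = - \frac{2}{7}$ ($r{\left(s \right)} = \frac{3}{7} + \frac{1}{7} \left(-5\right) = \frac{3}{7} - \frac{5}{7} = - \frac{2}{7}$)
$g{\left(h \right)} = - \frac{2}{7}$
$B{\left(D \right)} = 2 D \left(- \frac{2}{7} + D\right)$ ($B{\left(D \right)} = \left(D - \frac{2}{7}\right) \left(D + D\right) = \left(- \frac{2}{7} + D\right) 2 D = 2 D \left(- \frac{2}{7} + D\right)$)
$Q{\left(N \right)} = -1 + \frac{N}{3}$ ($Q{\left(N \right)} = \frac{-3 + N}{3} = \left(-3 + N\right) \frac{1}{3} = -1 + \frac{N}{3}$)
$\left(B{\left(- O \right)} + 63\right) Q{\left(13 \right)} = \left(\frac{2 \left(\left(-1\right) 12\right) \left(-2 + 7 \left(\left(-1\right) 12\right)\right)}{7} + 63\right) \left(-1 + \frac{1}{3} \cdot 13\right) = \left(\frac{2}{7} \left(-12\right) \left(-2 + 7 \left(-12\right)\right) + 63\right) \left(-1 + \frac{13}{3}\right) = \left(\frac{2}{7} \left(-12\right) \left(-2 - 84\right) + 63\right) \frac{10}{3} = \left(\frac{2}{7} \left(-12\right) \left(-86\right) + 63\right) \frac{10}{3} = \left(\frac{2064}{7} + 63\right) \frac{10}{3} = \frac{2505}{7} \cdot \frac{10}{3} = \frac{8350}{7}$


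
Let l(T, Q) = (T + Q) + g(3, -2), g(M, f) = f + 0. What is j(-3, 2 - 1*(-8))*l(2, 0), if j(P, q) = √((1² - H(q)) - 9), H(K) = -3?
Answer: 0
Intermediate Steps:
g(M, f) = f
j(P, q) = I*√5 (j(P, q) = √((1² - 1*(-3)) - 9) = √((1 + 3) - 9) = √(4 - 9) = √(-5) = I*√5)
l(T, Q) = -2 + Q + T (l(T, Q) = (T + Q) - 2 = (Q + T) - 2 = -2 + Q + T)
j(-3, 2 - 1*(-8))*l(2, 0) = (I*√5)*(-2 + 0 + 2) = (I*√5)*0 = 0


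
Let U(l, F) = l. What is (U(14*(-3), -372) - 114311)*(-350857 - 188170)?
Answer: 61639354531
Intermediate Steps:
(U(14*(-3), -372) - 114311)*(-350857 - 188170) = (14*(-3) - 114311)*(-350857 - 188170) = (-42 - 114311)*(-539027) = -114353*(-539027) = 61639354531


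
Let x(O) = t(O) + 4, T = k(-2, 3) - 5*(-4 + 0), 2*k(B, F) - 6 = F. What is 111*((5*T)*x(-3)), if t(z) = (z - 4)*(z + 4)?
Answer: -81585/2 ≈ -40793.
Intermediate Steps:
k(B, F) = 3 + F/2
t(z) = (-4 + z)*(4 + z)
T = 49/2 (T = (3 + (½)*3) - 5*(-4 + 0) = (3 + 3/2) - 5*(-4) = 9/2 + 20 = 49/2 ≈ 24.500)
x(O) = -12 + O² (x(O) = (-16 + O²) + 4 = -12 + O²)
111*((5*T)*x(-3)) = 111*((5*(49/2))*(-12 + (-3)²)) = 111*(245*(-12 + 9)/2) = 111*((245/2)*(-3)) = 111*(-735/2) = -81585/2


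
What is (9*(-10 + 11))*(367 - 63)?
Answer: 2736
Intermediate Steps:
(9*(-10 + 11))*(367 - 63) = (9*1)*304 = 9*304 = 2736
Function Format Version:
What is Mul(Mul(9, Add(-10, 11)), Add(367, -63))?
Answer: 2736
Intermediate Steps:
Mul(Mul(9, Add(-10, 11)), Add(367, -63)) = Mul(Mul(9, 1), 304) = Mul(9, 304) = 2736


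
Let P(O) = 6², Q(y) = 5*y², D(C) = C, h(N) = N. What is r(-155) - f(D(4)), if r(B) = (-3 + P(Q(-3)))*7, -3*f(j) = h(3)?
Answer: 232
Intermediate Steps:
P(O) = 36
f(j) = -1 (f(j) = -⅓*3 = -1)
r(B) = 231 (r(B) = (-3 + 36)*7 = 33*7 = 231)
r(-155) - f(D(4)) = 231 - 1*(-1) = 231 + 1 = 232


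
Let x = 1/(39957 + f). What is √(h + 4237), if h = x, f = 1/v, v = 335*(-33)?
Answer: √826726208603938500442/441724634 ≈ 65.092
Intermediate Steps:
v = -11055
f = -1/11055 (f = 1/(-11055) = -1/11055 ≈ -9.0457e-5)
x = 11055/441724634 (x = 1/(39957 - 1/11055) = 1/(441724634/11055) = 11055/441724634 ≈ 2.5027e-5)
h = 11055/441724634 ≈ 2.5027e-5
√(h + 4237) = √(11055/441724634 + 4237) = √(1871587285313/441724634) = √826726208603938500442/441724634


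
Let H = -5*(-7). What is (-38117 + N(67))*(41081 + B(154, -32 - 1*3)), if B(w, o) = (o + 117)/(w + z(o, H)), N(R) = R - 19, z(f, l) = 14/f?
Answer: -600550238321/384 ≈ -1.5639e+9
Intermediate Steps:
H = 35
N(R) = -19 + R
B(w, o) = (117 + o)/(w + 14/o) (B(w, o) = (o + 117)/(w + 14/o) = (117 + o)/(w + 14/o))
(-38117 + N(67))*(41081 + B(154, -32 - 1*3)) = (-38117 + (-19 + 67))*(41081 + (-32 - 1*3)*(117 + (-32 - 1*3))/(14 + (-32 - 1*3)*154)) = (-38117 + 48)*(41081 + (-32 - 3)*(117 + (-32 - 3))/(14 + (-32 - 3)*154)) = -38069*(41081 - 35*(117 - 35)/(14 - 35*154)) = -38069*(41081 - 35*82/(14 - 5390)) = -38069*(41081 - 35*82/(-5376)) = -38069*(41081 - 35*(-1/5376)*82) = -38069*(41081 + 205/384) = -38069*15775309/384 = -600550238321/384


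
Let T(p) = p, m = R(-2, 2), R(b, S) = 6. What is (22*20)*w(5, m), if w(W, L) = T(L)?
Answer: 2640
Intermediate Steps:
m = 6
w(W, L) = L
(22*20)*w(5, m) = (22*20)*6 = 440*6 = 2640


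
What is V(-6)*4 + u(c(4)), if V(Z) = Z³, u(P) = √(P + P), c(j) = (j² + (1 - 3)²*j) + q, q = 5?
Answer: -864 + √74 ≈ -855.40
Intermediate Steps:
c(j) = 5 + j² + 4*j (c(j) = (j² + (1 - 3)²*j) + 5 = (j² + (-2)²*j) + 5 = (j² + 4*j) + 5 = 5 + j² + 4*j)
u(P) = √2*√P (u(P) = √(2*P) = √2*√P)
V(-6)*4 + u(c(4)) = (-6)³*4 + √2*√(5 + 4² + 4*4) = -216*4 + √2*√(5 + 16 + 16) = -864 + √2*√37 = -864 + √74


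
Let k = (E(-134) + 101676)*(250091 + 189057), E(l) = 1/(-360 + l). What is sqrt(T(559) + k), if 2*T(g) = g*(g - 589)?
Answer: sqrt(2724100826441189)/247 ≈ 2.1131e+5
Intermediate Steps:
T(g) = g*(-589 + g)/2 (T(g) = (g*(g - 589))/2 = (g*(-589 + g))/2 = g*(-589 + g)/2)
k = 11028750356282/247 (k = (1/(-360 - 134) + 101676)*(250091 + 189057) = (1/(-494) + 101676)*439148 = (-1/494 + 101676)*439148 = (50227943/494)*439148 = 11028750356282/247 ≈ 4.4651e+10)
sqrt(T(559) + k) = sqrt((1/2)*559*(-589 + 559) + 11028750356282/247) = sqrt((1/2)*559*(-30) + 11028750356282/247) = sqrt(-8385 + 11028750356282/247) = sqrt(11028748285187/247) = sqrt(2724100826441189)/247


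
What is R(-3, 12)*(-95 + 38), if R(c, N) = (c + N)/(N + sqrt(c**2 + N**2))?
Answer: 684 - 171*sqrt(17) ≈ -21.051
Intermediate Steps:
R(c, N) = (N + c)/(N + sqrt(N**2 + c**2))
R(-3, 12)*(-95 + 38) = ((12 - 3)/(12 + sqrt(12**2 + (-3)**2)))*(-95 + 38) = (9/(12 + sqrt(144 + 9)))*(-57) = (9/(12 + sqrt(153)))*(-57) = (9/(12 + 3*sqrt(17)))*(-57) = -513/(12 + 3*sqrt(17))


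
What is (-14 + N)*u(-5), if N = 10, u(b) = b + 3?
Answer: 8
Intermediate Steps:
u(b) = 3 + b
(-14 + N)*u(-5) = (-14 + 10)*(3 - 5) = -4*(-2) = 8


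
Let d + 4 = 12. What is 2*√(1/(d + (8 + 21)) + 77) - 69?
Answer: -69 + 10*√4218/37 ≈ -51.447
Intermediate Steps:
d = 8 (d = -4 + 12 = 8)
2*√(1/(d + (8 + 21)) + 77) - 69 = 2*√(1/(8 + (8 + 21)) + 77) - 69 = 2*√(1/(8 + 29) + 77) - 69 = 2*√(1/37 + 77) - 69 = 2*√(2850/37) - 69 = 2*(5*√4218/37) - 69 = 10*√4218/37 - 69 = -69 + 10*√4218/37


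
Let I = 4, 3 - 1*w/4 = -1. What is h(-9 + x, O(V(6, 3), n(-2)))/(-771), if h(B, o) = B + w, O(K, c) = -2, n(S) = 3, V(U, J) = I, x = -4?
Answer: -1/257 ≈ -0.0038911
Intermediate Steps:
w = 16 (w = 12 - 4*(-1) = 12 + 4 = 16)
V(U, J) = 4
h(B, o) = 16 + B (h(B, o) = B + 16 = 16 + B)
h(-9 + x, O(V(6, 3), n(-2)))/(-771) = (16 + (-9 - 4))/(-771) = (16 - 13)*(-1/771) = 3*(-1/771) = -1/257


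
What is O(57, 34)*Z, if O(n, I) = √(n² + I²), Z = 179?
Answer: 179*√4405 ≈ 11880.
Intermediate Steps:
O(n, I) = √(I² + n²)
O(57, 34)*Z = √(34² + 57²)*179 = √(1156 + 3249)*179 = √4405*179 = 179*√4405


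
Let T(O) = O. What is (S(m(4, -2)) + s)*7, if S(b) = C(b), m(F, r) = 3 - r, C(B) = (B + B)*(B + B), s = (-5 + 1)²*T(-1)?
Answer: 588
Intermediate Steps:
s = -16 (s = (-5 + 1)²*(-1) = (-4)²*(-1) = 16*(-1) = -16)
C(B) = 4*B² (C(B) = (2*B)*(2*B) = 4*B²)
S(b) = 4*b²
(S(m(4, -2)) + s)*7 = (4*(3 - 1*(-2))² - 16)*7 = (4*(3 + 2)² - 16)*7 = (4*5² - 16)*7 = (4*25 - 16)*7 = (100 - 16)*7 = 84*7 = 588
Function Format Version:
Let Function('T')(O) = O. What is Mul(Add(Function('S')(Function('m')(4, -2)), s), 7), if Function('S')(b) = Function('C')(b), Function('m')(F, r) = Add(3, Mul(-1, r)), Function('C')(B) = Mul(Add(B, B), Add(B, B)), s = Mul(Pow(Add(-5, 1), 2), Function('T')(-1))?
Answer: 588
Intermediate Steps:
s = -16 (s = Mul(Pow(Add(-5, 1), 2), -1) = Mul(Pow(-4, 2), -1) = Mul(16, -1) = -16)
Function('C')(B) = Mul(4, Pow(B, 2)) (Function('C')(B) = Mul(Mul(2, B), Mul(2, B)) = Mul(4, Pow(B, 2)))
Function('S')(b) = Mul(4, Pow(b, 2))
Mul(Add(Function('S')(Function('m')(4, -2)), s), 7) = Mul(Add(Mul(4, Pow(Add(3, Mul(-1, -2)), 2)), -16), 7) = Mul(Add(Mul(4, Pow(Add(3, 2), 2)), -16), 7) = Mul(Add(Mul(4, Pow(5, 2)), -16), 7) = Mul(Add(Mul(4, 25), -16), 7) = Mul(Add(100, -16), 7) = Mul(84, 7) = 588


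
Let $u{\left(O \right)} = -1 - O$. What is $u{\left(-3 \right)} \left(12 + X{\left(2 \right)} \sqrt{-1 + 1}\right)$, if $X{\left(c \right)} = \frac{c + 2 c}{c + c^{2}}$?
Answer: $24$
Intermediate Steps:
$X{\left(c \right)} = \frac{3 c}{c + c^{2}}$
$u{\left(-3 \right)} \left(12 + X{\left(2 \right)} \sqrt{-1 + 1}\right) = \left(-1 - -3\right) \left(12 + \frac{3}{1 + 2} \sqrt{-1 + 1}\right) = \left(-1 + 3\right) \left(12 + \frac{3}{3} \sqrt{0}\right) = 2 \left(12 + 3 \cdot \frac{1}{3} \cdot 0\right) = 2 \left(12 + 1 \cdot 0\right) = 2 \left(12 + 0\right) = 2 \cdot 12 = 24$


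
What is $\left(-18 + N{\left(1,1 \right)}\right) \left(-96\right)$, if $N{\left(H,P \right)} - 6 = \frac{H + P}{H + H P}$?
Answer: $1056$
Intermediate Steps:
$N{\left(H,P \right)} = 6 + \frac{H + P}{H + H P}$
$\left(-18 + N{\left(1,1 \right)}\right) \left(-96\right) = \left(-18 + \frac{1 + 7 \cdot 1 + 6 \cdot 1 \cdot 1}{1 \left(1 + 1\right)}\right) \left(-96\right) = \left(-18 + 1 \cdot \frac{1}{2} \left(1 + 7 + 6\right)\right) \left(-96\right) = \left(-18 + 1 \cdot \frac{1}{2} \cdot 14\right) \left(-96\right) = \left(-18 + 7\right) \left(-96\right) = \left(-11\right) \left(-96\right) = 1056$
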